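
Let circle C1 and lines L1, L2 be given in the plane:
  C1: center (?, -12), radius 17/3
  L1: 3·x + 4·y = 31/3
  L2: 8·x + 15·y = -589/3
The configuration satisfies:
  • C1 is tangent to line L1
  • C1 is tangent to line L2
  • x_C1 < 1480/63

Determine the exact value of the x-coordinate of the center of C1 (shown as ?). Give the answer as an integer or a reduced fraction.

10

1. [C1‖L1]  x_C1² − (350/9)x_C1 + 2600/9 = 0  ⇒  x_C1 = 10 or 260/9
2. [C1‖L2]  x_C1² + (49/12)x_C1 − 845/6 = 0  ⇒  x_C1 = -169/12 or 10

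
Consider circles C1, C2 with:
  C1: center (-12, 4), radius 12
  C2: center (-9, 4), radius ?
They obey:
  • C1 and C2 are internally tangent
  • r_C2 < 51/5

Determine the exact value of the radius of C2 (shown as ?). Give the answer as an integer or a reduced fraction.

1. [int C1,C2]  r_C2² − 24r_C2 + 135 = 0  ⇒  r_C2 = 9 or 15
2. given r_C2 < 51/5: keep 9

9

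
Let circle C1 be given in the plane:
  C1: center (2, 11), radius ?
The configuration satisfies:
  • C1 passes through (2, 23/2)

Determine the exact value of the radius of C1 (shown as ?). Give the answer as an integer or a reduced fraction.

1/2

1. [C1∋P]  r_C1² − 1/4 = 0  ⇒  r_C1 = 1/2 (r>0 drops 1)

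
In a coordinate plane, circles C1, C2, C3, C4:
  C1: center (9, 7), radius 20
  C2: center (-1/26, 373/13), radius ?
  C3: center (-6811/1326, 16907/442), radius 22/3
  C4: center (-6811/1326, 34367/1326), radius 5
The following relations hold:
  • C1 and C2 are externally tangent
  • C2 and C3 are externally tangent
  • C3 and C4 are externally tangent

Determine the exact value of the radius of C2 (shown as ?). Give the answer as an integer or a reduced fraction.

7/2

1. [ext C1·C2]  r_C2² + 40r_C2 − 609/4 = 0  ⇒  r_C2 = 7/2 (r>0 drops 1)
2. [ext C2·C3]  r_C2² + (44/3)r_C2 − 763/12 = 0  ⇒  r_C2 = 7/2 (r>0 drops 1)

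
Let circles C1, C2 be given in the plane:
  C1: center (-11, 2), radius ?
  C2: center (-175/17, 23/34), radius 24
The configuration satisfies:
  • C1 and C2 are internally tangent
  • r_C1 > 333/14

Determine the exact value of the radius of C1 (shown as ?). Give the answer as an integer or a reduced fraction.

51/2

1. [int C1,C2]  r_C1² − 48r_C1 + 2295/4 = 0  ⇒  r_C1 = 45/2 or 51/2
2. given r_C1 > 333/14: keep 51/2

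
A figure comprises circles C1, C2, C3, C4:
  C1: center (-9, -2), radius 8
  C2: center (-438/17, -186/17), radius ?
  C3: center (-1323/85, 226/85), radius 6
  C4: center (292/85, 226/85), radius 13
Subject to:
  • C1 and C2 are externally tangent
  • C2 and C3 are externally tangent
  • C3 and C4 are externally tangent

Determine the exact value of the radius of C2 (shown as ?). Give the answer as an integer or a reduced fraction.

1. [ext C1·C2]  r_C2² + 16r_C2 − 297 = 0  ⇒  r_C2 = 11 (r>0 drops 1)
2. [ext C2·C3]  r_C2² + 12r_C2 − 253 = 0  ⇒  r_C2 = 11 (r>0 drops 1)

11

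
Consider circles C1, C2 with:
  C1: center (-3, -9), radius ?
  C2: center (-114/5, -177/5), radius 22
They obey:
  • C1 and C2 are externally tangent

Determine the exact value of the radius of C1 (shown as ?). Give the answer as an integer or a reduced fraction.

11

1. [ext C1·C2]  r_C1² + 44r_C1 − 605 = 0  ⇒  r_C1 = 11 (r>0 drops 1)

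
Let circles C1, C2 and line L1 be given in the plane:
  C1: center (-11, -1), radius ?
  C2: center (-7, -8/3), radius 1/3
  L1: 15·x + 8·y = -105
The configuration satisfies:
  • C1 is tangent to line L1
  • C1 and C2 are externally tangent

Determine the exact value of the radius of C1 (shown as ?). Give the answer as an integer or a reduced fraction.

4

1. [C1‖L1]  r_C1² − 16 = 0  ⇒  r_C1 = 4 (r>0 drops 1)
2. [ext C1·C2]  r_C1² + (2/3)r_C1 − 56/3 = 0  ⇒  r_C1 = 4 (r>0 drops 1)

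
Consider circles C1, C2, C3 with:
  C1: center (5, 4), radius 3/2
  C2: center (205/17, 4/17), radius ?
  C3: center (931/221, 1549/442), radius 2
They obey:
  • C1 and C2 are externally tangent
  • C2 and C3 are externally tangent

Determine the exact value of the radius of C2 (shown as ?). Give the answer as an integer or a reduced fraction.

1. [ext C1·C2]  r_C2² + 3r_C2 − 247/4 = 0  ⇒  r_C2 = 13/2 (r>0 drops 1)
2. [ext C2·C3]  r_C2² + 4r_C2 − 273/4 = 0  ⇒  r_C2 = 13/2 (r>0 drops 1)

13/2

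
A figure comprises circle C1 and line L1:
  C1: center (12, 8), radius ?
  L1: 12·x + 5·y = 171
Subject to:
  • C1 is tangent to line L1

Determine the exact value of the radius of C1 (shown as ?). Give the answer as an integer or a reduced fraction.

1. [C1‖L1]  r_C1² − 1 = 0  ⇒  r_C1 = 1 (r>0 drops 1)

1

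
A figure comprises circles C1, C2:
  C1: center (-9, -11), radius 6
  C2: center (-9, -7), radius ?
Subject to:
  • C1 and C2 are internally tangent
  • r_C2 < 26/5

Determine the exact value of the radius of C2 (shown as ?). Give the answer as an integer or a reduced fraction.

1. [int C1,C2]  r_C2² − 12r_C2 + 20 = 0  ⇒  r_C2 = 2 or 10
2. given r_C2 < 26/5: keep 2

2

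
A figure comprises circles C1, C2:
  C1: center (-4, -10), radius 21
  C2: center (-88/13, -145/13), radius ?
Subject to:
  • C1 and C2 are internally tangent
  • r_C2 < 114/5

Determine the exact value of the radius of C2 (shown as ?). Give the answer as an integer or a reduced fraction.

18

1. [int C1,C2]  r_C2² − 42r_C2 + 432 = 0  ⇒  r_C2 = 18 or 24
2. given r_C2 < 114/5: keep 18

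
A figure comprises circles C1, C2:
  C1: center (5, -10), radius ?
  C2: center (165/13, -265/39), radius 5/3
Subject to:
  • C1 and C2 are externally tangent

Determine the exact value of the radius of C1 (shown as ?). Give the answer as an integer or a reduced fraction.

20/3

1. [ext C1·C2]  r_C1² + (10/3)r_C1 − 200/3 = 0  ⇒  r_C1 = 20/3 (r>0 drops 1)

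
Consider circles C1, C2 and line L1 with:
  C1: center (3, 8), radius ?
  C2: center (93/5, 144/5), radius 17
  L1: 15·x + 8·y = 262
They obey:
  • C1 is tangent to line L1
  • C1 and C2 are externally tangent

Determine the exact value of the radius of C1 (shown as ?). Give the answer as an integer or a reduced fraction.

9

1. [C1‖L1]  r_C1² − 81 = 0  ⇒  r_C1 = 9 (r>0 drops 1)
2. [ext C1·C2]  r_C1² + 34r_C1 − 387 = 0  ⇒  r_C1 = 9 (r>0 drops 1)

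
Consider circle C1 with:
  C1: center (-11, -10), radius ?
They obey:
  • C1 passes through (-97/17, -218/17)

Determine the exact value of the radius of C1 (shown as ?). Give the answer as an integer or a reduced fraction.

1. [C1∋P]  r_C1² − 36 = 0  ⇒  r_C1 = 6 (r>0 drops 1)

6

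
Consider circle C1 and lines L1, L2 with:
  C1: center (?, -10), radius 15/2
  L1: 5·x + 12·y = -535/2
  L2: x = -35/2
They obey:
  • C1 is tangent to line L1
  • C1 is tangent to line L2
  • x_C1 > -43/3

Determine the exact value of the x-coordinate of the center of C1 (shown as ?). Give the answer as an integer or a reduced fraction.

1. [C1‖L1]  x_C1² + 59x_C1 + 490 = 0  ⇒  x_C1 = -49 or -10
2. [C1‖L2]  x_C1² + 35x_C1 + 250 = 0  ⇒  x_C1 = -25 or -10

-10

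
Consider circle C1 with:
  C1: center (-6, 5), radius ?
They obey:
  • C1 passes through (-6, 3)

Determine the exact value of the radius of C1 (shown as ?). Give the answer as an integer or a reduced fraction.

2

1. [C1∋P]  r_C1² − 4 = 0  ⇒  r_C1 = 2 (r>0 drops 1)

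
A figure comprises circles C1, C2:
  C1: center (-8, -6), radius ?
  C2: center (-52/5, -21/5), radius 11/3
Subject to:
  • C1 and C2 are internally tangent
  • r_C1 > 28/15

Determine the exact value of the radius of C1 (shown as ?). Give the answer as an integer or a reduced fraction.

1. [int C1,C2]  r_C1² − (22/3)r_C1 + 40/9 = 0  ⇒  r_C1 = 2/3 or 20/3
2. given r_C1 > 28/15: keep 20/3

20/3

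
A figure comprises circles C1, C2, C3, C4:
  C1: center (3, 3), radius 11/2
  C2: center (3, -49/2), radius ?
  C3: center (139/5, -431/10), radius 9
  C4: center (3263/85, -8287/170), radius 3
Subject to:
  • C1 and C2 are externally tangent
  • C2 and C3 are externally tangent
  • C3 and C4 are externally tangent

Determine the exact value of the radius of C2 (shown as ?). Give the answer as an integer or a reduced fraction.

22

1. [ext C1·C2]  r_C2² + 11r_C2 − 726 = 0  ⇒  r_C2 = 22 (r>0 drops 1)
2. [ext C2·C3]  r_C2² + 18r_C2 − 880 = 0  ⇒  r_C2 = 22 (r>0 drops 1)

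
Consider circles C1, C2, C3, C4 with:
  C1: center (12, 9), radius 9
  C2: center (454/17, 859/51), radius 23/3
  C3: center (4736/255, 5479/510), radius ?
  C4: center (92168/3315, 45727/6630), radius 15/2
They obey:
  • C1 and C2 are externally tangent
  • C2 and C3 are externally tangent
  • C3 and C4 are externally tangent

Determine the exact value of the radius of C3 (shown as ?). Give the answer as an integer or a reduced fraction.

5/2

1. [ext C2·C3]  r_C3² + (46/3)r_C3 − 535/12 = 0  ⇒  r_C3 = 5/2 (r>0 drops 1)
2. [ext C3·C4]  r_C3² + 15r_C3 − 175/4 = 0  ⇒  r_C3 = 5/2 (r>0 drops 1)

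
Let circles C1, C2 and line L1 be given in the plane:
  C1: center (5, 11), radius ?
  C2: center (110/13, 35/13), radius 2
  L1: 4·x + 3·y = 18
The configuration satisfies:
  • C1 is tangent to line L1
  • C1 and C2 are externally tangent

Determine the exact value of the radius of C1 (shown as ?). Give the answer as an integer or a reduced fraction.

7

1. [C1‖L1]  r_C1² − 49 = 0  ⇒  r_C1 = 7 (r>0 drops 1)
2. [ext C1·C2]  r_C1² + 4r_C1 − 77 = 0  ⇒  r_C1 = 7 (r>0 drops 1)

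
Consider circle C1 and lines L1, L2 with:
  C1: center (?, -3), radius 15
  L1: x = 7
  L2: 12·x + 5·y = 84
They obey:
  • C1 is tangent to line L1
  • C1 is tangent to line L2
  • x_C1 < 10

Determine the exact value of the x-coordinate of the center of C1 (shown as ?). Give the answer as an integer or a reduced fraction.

1. [C1‖L1]  x_C1² − 14x_C1 − 176 = 0  ⇒  x_C1 = -8 or 22
2. [C1‖L2]  x_C1² − (33/2)x_C1 − 196 = 0  ⇒  x_C1 = -8 or 49/2

-8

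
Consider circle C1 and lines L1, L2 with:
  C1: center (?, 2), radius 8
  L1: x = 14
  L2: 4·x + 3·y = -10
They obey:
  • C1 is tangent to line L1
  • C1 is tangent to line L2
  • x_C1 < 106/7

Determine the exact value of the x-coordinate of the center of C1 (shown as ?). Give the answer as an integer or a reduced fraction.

1. [C1‖L1]  x_C1² − 28x_C1 + 132 = 0  ⇒  x_C1 = 6 or 22
2. [C1‖L2]  x_C1² + 8x_C1 − 84 = 0  ⇒  x_C1 = -14 or 6

6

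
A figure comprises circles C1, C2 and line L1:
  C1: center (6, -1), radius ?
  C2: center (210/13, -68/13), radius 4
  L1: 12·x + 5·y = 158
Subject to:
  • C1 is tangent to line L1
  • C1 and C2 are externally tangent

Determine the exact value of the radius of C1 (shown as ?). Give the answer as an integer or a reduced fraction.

7

1. [C1‖L1]  r_C1² − 49 = 0  ⇒  r_C1 = 7 (r>0 drops 1)
2. [ext C1·C2]  r_C1² + 8r_C1 − 105 = 0  ⇒  r_C1 = 7 (r>0 drops 1)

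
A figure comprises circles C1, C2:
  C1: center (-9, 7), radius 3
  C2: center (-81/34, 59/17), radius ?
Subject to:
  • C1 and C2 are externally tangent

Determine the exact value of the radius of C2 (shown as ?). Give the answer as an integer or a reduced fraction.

9/2

1. [ext C1·C2]  r_C2² + 6r_C2 − 189/4 = 0  ⇒  r_C2 = 9/2 (r>0 drops 1)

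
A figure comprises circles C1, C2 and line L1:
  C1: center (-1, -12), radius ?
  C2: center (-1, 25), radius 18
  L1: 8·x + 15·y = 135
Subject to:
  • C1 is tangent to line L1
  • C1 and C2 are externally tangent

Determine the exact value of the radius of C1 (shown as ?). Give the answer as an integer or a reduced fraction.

1. [C1‖L1]  r_C1² − 361 = 0  ⇒  r_C1 = 19 (r>0 drops 1)
2. [ext C1·C2]  r_C1² + 36r_C1 − 1045 = 0  ⇒  r_C1 = 19 (r>0 drops 1)

19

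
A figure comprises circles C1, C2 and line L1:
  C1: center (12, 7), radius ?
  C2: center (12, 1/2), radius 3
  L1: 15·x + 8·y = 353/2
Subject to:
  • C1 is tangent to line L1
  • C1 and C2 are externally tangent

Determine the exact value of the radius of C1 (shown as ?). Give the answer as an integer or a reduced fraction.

1. [C1‖L1]  r_C1² − 49/4 = 0  ⇒  r_C1 = 7/2 (r>0 drops 1)
2. [ext C1·C2]  r_C1² + 6r_C1 − 133/4 = 0  ⇒  r_C1 = 7/2 (r>0 drops 1)

7/2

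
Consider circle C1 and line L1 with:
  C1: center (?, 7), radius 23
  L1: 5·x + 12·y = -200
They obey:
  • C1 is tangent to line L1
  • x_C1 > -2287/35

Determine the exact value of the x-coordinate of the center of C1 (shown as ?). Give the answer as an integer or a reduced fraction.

1. [C1‖L1]  x_C1² + (568/5)x_C1 − 1749/5 = 0  ⇒  x_C1 = -583/5 or 3
2. given x_C1 > -2287/35: keep 3

3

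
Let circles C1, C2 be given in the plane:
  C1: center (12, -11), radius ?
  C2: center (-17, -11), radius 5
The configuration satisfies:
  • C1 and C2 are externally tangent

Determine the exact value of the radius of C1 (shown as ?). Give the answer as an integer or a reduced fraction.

24

1. [ext C1·C2]  r_C1² + 10r_C1 − 816 = 0  ⇒  r_C1 = 24 (r>0 drops 1)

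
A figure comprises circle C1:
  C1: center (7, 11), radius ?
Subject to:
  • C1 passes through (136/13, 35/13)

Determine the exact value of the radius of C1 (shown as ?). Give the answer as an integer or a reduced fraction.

1. [C1∋P]  r_C1² − 81 = 0  ⇒  r_C1 = 9 (r>0 drops 1)

9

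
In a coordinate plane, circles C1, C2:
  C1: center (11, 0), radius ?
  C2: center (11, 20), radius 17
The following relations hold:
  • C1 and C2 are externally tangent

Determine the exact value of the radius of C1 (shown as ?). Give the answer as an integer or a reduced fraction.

3

1. [ext C1·C2]  r_C1² + 34r_C1 − 111 = 0  ⇒  r_C1 = 3 (r>0 drops 1)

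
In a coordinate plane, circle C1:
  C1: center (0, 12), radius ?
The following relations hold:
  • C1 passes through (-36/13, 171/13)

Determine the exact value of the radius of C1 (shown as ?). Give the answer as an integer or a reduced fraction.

3

1. [C1∋P]  r_C1² − 9 = 0  ⇒  r_C1 = 3 (r>0 drops 1)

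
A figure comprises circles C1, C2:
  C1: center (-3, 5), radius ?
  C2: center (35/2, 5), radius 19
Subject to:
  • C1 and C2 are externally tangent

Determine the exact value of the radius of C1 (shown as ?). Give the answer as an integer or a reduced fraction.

3/2

1. [ext C1·C2]  r_C1² + 38r_C1 − 237/4 = 0  ⇒  r_C1 = 3/2 (r>0 drops 1)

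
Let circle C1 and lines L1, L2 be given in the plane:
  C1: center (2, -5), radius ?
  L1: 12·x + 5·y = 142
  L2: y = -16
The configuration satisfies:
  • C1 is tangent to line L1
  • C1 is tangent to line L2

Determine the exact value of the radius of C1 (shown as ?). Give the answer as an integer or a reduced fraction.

11

1. [C1‖L1]  r_C1² − 121 = 0  ⇒  r_C1 = 11 (r>0 drops 1)
2. [C1‖L2]  r_C1² − 121 = 0  ⇒  r_C1 = 11 (r>0 drops 1)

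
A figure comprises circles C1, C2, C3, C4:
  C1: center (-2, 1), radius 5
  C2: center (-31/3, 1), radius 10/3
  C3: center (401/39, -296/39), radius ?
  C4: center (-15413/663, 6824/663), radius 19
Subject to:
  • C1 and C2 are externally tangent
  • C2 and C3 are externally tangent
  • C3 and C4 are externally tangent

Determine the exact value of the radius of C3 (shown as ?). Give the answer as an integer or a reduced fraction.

19

1. [ext C2·C3]  r_C3² + (20/3)r_C3 − 1463/3 = 0  ⇒  r_C3 = 19 (r>0 drops 1)
2. [ext C3·C4]  r_C3² + 38r_C3 − 1083 = 0  ⇒  r_C3 = 19 (r>0 drops 1)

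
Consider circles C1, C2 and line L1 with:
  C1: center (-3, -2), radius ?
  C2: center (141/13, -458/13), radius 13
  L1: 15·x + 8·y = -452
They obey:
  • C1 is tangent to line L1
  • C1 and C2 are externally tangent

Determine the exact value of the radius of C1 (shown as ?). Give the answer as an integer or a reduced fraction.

23

1. [C1‖L1]  r_C1² − 529 = 0  ⇒  r_C1 = 23 (r>0 drops 1)
2. [ext C1·C2]  r_C1² + 26r_C1 − 1127 = 0  ⇒  r_C1 = 23 (r>0 drops 1)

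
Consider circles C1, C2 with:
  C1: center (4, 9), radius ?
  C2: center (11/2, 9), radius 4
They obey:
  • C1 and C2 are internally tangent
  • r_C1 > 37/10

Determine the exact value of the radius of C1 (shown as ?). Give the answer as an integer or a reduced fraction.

1. [int C1,C2]  r_C1² − 8r_C1 + 55/4 = 0  ⇒  r_C1 = 5/2 or 11/2
2. given r_C1 > 37/10: keep 11/2

11/2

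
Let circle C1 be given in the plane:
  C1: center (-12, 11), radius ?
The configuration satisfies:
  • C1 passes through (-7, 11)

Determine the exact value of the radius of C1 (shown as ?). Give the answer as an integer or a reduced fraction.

1. [C1∋P]  r_C1² − 25 = 0  ⇒  r_C1 = 5 (r>0 drops 1)

5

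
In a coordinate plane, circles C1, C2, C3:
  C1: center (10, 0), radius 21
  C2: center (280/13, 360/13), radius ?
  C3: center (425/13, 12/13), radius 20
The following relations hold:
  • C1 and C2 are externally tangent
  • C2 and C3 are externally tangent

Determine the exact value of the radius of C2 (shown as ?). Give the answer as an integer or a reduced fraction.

1. [ext C1·C2]  r_C2² + 42r_C2 − 459 = 0  ⇒  r_C2 = 9 (r>0 drops 1)
2. [ext C2·C3]  r_C2² + 40r_C2 − 441 = 0  ⇒  r_C2 = 9 (r>0 drops 1)

9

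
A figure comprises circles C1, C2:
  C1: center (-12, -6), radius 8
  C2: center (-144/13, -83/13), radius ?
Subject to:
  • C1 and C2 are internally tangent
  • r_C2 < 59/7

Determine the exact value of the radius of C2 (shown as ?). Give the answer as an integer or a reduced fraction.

7

1. [int C1,C2]  r_C2² − 16r_C2 + 63 = 0  ⇒  r_C2 = 7 or 9
2. given r_C2 < 59/7: keep 7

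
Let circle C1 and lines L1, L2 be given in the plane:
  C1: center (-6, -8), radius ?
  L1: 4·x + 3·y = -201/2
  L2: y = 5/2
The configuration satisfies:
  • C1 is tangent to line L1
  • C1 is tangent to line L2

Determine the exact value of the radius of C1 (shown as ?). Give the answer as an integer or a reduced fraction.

21/2

1. [C1‖L1]  r_C1² − 441/4 = 0  ⇒  r_C1 = 21/2 (r>0 drops 1)
2. [C1‖L2]  r_C1² − 441/4 = 0  ⇒  r_C1 = 21/2 (r>0 drops 1)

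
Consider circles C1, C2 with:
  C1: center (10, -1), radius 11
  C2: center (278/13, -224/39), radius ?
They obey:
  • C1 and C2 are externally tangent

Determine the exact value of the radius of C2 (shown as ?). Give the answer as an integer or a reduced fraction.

4/3

1. [ext C1·C2]  r_C2² + 22r_C2 − 280/9 = 0  ⇒  r_C2 = 4/3 (r>0 drops 1)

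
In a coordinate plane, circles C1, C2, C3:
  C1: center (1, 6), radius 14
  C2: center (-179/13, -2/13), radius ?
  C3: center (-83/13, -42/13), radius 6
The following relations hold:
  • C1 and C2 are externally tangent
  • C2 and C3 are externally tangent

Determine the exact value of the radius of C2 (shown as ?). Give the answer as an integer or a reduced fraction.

2

1. [ext C1·C2]  r_C2² + 28r_C2 − 60 = 0  ⇒  r_C2 = 2 (r>0 drops 1)
2. [ext C2·C3]  r_C2² + 12r_C2 − 28 = 0  ⇒  r_C2 = 2 (r>0 drops 1)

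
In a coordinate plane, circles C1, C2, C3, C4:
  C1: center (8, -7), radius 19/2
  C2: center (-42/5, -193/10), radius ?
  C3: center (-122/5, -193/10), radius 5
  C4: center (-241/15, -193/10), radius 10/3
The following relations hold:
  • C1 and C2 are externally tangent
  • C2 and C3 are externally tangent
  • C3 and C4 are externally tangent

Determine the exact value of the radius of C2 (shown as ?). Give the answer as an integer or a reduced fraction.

11

1. [ext C1·C2]  r_C2² + 19r_C2 − 330 = 0  ⇒  r_C2 = 11 (r>0 drops 1)
2. [ext C2·C3]  r_C2² + 10r_C2 − 231 = 0  ⇒  r_C2 = 11 (r>0 drops 1)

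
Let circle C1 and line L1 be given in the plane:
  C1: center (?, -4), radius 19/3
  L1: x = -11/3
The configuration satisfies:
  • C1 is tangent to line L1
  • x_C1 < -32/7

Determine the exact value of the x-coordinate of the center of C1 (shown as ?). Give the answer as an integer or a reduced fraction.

1. [C1‖L1]  x_C1² + (22/3)x_C1 − 80/3 = 0  ⇒  x_C1 = -10 or 8/3
2. given x_C1 < -32/7: keep -10

-10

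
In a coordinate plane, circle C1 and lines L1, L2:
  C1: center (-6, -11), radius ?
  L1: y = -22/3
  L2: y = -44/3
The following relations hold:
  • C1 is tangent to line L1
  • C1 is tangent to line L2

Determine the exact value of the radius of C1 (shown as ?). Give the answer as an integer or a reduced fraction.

11/3

1. [C1‖L1]  r_C1² − 121/9 = 0  ⇒  r_C1 = 11/3 (r>0 drops 1)
2. [C1‖L2]  r_C1² − 121/9 = 0  ⇒  r_C1 = 11/3 (r>0 drops 1)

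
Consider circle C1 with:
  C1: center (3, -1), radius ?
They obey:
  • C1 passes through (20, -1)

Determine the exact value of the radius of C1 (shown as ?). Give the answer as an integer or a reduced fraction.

17

1. [C1∋P]  r_C1² − 289 = 0  ⇒  r_C1 = 17 (r>0 drops 1)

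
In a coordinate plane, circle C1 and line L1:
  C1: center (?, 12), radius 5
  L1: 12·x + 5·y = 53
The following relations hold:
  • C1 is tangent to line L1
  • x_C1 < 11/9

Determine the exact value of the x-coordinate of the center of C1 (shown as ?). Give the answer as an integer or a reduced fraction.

1. [C1‖L1]  x_C1² + (7/6)x_C1 − 29 = 0  ⇒  x_C1 = -6 or 29/6
2. given x_C1 < 11/9: keep -6

-6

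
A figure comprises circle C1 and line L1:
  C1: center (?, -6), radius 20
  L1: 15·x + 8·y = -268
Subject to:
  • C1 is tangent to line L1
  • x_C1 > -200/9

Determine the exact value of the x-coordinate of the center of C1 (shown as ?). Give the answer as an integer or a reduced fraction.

1. [C1‖L1]  x_C1² + (88/3)x_C1 − 896/3 = 0  ⇒  x_C1 = -112/3 or 8
2. given x_C1 > -200/9: keep 8

8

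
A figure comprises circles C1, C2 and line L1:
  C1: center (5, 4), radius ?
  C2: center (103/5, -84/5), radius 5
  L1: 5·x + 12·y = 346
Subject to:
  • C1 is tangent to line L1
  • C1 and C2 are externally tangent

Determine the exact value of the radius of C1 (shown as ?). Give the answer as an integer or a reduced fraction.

21

1. [C1‖L1]  r_C1² − 441 = 0  ⇒  r_C1 = 21 (r>0 drops 1)
2. [ext C1·C2]  r_C1² + 10r_C1 − 651 = 0  ⇒  r_C1 = 21 (r>0 drops 1)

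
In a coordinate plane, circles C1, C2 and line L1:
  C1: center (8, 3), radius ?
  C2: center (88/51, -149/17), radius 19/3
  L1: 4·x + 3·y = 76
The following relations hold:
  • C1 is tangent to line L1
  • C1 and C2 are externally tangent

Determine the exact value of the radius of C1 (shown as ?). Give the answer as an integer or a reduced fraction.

7

1. [C1‖L1]  r_C1² − 49 = 0  ⇒  r_C1 = 7 (r>0 drops 1)
2. [ext C1·C2]  r_C1² + (38/3)r_C1 − 413/3 = 0  ⇒  r_C1 = 7 (r>0 drops 1)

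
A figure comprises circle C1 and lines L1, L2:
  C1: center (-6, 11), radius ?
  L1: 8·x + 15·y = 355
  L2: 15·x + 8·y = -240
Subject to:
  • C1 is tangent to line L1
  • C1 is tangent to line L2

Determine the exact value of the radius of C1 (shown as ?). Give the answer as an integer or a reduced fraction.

1. [C1‖L1]  r_C1² − 196 = 0  ⇒  r_C1 = 14 (r>0 drops 1)
2. [C1‖L2]  r_C1² − 196 = 0  ⇒  r_C1 = 14 (r>0 drops 1)

14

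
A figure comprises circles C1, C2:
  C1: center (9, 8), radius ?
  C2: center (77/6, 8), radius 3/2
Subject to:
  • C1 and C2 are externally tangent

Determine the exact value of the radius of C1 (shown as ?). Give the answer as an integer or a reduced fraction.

1. [ext C1·C2]  r_C1² + 3r_C1 − 112/9 = 0  ⇒  r_C1 = 7/3 (r>0 drops 1)

7/3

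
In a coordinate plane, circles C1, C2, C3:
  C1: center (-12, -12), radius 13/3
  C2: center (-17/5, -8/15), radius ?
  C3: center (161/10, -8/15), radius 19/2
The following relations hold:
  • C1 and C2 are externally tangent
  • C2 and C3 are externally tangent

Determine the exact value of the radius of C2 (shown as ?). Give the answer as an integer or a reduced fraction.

10

1. [ext C1·C2]  r_C2² + (26/3)r_C2 − 560/3 = 0  ⇒  r_C2 = 10 (r>0 drops 1)
2. [ext C2·C3]  r_C2² + 19r_C2 − 290 = 0  ⇒  r_C2 = 10 (r>0 drops 1)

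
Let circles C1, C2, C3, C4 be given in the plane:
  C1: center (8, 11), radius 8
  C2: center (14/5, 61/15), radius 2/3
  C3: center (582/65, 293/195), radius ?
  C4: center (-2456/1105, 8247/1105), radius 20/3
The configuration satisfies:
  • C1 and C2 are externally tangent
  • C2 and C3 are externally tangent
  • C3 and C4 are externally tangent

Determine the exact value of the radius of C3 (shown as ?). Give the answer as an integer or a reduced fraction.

6

1. [ext C2·C3]  r_C3² + (4/3)r_C3 − 44 = 0  ⇒  r_C3 = 6 (r>0 drops 1)
2. [ext C3·C4]  r_C3² + (40/3)r_C3 − 116 = 0  ⇒  r_C3 = 6 (r>0 drops 1)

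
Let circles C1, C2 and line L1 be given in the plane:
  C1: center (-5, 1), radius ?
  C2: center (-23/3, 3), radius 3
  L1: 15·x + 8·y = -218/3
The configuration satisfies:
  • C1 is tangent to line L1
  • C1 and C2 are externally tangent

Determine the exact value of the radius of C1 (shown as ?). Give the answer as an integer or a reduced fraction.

1/3

1. [C1‖L1]  r_C1² − 1/9 = 0  ⇒  r_C1 = 1/3 (r>0 drops 1)
2. [ext C1·C2]  r_C1² + 6r_C1 − 19/9 = 0  ⇒  r_C1 = 1/3 (r>0 drops 1)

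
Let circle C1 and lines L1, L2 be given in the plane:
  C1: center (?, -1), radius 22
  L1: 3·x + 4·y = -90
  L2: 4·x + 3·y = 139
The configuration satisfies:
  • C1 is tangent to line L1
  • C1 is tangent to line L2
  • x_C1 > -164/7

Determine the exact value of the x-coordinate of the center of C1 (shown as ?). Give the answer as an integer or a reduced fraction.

1. [C1‖L1]  x_C1² + (172/3)x_C1 − 1568/3 = 0  ⇒  x_C1 = -196/3 or 8
2. [C1‖L2]  x_C1² − 71x_C1 + 504 = 0  ⇒  x_C1 = 8 or 63

8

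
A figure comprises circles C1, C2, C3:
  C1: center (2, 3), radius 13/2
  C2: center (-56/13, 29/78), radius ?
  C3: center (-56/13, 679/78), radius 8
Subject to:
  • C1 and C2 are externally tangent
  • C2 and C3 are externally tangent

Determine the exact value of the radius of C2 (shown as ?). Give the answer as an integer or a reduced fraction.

1. [ext C1·C2]  r_C2² + 13r_C2 − 40/9 = 0  ⇒  r_C2 = 1/3 (r>0 drops 1)
2. [ext C2·C3]  r_C2² + 16r_C2 − 49/9 = 0  ⇒  r_C2 = 1/3 (r>0 drops 1)

1/3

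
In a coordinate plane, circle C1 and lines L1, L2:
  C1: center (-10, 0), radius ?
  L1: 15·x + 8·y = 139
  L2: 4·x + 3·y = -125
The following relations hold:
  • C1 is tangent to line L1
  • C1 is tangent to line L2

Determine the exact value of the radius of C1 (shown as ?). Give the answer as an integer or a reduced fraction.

17

1. [C1‖L1]  r_C1² − 289 = 0  ⇒  r_C1 = 17 (r>0 drops 1)
2. [C1‖L2]  r_C1² − 289 = 0  ⇒  r_C1 = 17 (r>0 drops 1)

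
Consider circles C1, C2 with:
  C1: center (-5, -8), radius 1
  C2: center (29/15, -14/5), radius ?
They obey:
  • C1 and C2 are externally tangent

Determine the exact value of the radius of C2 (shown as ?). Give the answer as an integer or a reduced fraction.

23/3

1. [ext C1·C2]  r_C2² + 2r_C2 − 667/9 = 0  ⇒  r_C2 = 23/3 (r>0 drops 1)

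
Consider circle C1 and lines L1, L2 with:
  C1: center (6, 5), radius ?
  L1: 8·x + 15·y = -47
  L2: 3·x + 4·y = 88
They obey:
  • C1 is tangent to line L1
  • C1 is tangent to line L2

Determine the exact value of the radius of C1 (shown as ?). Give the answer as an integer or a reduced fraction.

1. [C1‖L1]  r_C1² − 100 = 0  ⇒  r_C1 = 10 (r>0 drops 1)
2. [C1‖L2]  r_C1² − 100 = 0  ⇒  r_C1 = 10 (r>0 drops 1)

10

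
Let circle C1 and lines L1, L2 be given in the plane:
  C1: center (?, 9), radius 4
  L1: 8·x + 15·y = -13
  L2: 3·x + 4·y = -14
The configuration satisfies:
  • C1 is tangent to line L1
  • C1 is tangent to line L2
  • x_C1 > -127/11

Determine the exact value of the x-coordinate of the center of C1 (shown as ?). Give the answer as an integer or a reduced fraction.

1. [C1‖L1]  x_C1² + 37x_C1 + 270 = 0  ⇒  x_C1 = -27 or -10
2. [C1‖L2]  x_C1² + (100/3)x_C1 + 700/3 = 0  ⇒  x_C1 = -70/3 or -10

-10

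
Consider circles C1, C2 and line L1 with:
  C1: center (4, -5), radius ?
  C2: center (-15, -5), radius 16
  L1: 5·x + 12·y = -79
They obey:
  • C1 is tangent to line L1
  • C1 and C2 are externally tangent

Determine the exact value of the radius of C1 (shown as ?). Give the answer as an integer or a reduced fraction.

1. [C1‖L1]  r_C1² − 9 = 0  ⇒  r_C1 = 3 (r>0 drops 1)
2. [ext C1·C2]  r_C1² + 32r_C1 − 105 = 0  ⇒  r_C1 = 3 (r>0 drops 1)

3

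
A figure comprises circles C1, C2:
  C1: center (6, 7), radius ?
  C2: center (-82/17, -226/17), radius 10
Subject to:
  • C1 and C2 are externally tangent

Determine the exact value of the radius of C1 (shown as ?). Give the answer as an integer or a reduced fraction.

13

1. [ext C1·C2]  r_C1² + 20r_C1 − 429 = 0  ⇒  r_C1 = 13 (r>0 drops 1)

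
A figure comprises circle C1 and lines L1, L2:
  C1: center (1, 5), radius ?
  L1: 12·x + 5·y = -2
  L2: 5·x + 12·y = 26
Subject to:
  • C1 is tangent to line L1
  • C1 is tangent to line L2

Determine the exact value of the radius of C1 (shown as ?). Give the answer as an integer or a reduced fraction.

3

1. [C1‖L1]  r_C1² − 9 = 0  ⇒  r_C1 = 3 (r>0 drops 1)
2. [C1‖L2]  r_C1² − 9 = 0  ⇒  r_C1 = 3 (r>0 drops 1)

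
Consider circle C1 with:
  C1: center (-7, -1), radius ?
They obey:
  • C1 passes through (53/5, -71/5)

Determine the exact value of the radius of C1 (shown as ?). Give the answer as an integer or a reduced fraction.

1. [C1∋P]  r_C1² − 484 = 0  ⇒  r_C1 = 22 (r>0 drops 1)

22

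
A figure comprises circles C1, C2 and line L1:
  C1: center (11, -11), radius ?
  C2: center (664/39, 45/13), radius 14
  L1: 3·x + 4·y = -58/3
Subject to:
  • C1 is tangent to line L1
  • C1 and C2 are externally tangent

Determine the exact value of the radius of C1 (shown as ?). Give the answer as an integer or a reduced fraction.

1. [C1‖L1]  r_C1² − 25/9 = 0  ⇒  r_C1 = 5/3 (r>0 drops 1)
2. [ext C1·C2]  r_C1² + 28r_C1 − 445/9 = 0  ⇒  r_C1 = 5/3 (r>0 drops 1)

5/3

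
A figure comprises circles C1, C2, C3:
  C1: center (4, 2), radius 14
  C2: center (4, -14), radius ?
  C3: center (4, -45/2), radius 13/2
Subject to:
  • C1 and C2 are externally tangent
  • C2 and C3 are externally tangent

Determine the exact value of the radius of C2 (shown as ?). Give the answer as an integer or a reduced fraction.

1. [ext C1·C2]  r_C2² + 28r_C2 − 60 = 0  ⇒  r_C2 = 2 (r>0 drops 1)
2. [ext C2·C3]  r_C2² + 13r_C2 − 30 = 0  ⇒  r_C2 = 2 (r>0 drops 1)

2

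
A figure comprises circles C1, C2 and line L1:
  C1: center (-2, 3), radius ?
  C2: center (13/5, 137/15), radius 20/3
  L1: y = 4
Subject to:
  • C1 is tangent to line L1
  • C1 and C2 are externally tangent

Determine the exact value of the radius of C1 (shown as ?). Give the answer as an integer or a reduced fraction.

1

1. [C1‖L1]  r_C1² − 1 = 0  ⇒  r_C1 = 1 (r>0 drops 1)
2. [ext C1·C2]  r_C1² + (40/3)r_C1 − 43/3 = 0  ⇒  r_C1 = 1 (r>0 drops 1)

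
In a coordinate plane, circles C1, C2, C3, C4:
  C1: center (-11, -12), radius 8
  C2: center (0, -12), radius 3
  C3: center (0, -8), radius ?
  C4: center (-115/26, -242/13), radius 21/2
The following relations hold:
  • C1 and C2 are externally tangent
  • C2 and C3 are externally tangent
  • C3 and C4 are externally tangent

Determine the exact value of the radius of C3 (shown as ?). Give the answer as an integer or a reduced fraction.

1

1. [ext C2·C3]  r_C3² + 6r_C3 − 7 = 0  ⇒  r_C3 = 1 (r>0 drops 1)
2. [ext C3·C4]  r_C3² + 21r_C3 − 22 = 0  ⇒  r_C3 = 1 (r>0 drops 1)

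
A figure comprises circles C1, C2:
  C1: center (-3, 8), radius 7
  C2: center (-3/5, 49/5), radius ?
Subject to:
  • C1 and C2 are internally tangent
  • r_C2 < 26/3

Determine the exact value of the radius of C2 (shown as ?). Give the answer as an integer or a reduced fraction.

4

1. [int C1,C2]  r_C2² − 14r_C2 + 40 = 0  ⇒  r_C2 = 4 or 10
2. given r_C2 < 26/3: keep 4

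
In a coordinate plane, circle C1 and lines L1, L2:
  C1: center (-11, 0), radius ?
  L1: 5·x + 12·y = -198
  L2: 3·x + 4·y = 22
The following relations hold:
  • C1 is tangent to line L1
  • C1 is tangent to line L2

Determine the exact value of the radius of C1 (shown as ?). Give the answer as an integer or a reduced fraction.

11

1. [C1‖L1]  r_C1² − 121 = 0  ⇒  r_C1 = 11 (r>0 drops 1)
2. [C1‖L2]  r_C1² − 121 = 0  ⇒  r_C1 = 11 (r>0 drops 1)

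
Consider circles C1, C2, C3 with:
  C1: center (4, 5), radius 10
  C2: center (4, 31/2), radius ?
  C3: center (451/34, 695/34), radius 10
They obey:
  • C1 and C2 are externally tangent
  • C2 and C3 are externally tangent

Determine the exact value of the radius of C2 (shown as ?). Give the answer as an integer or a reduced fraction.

1. [ext C1·C2]  r_C2² + 20r_C2 − 41/4 = 0  ⇒  r_C2 = 1/2 (r>0 drops 1)
2. [ext C2·C3]  r_C2² + 20r_C2 − 41/4 = 0  ⇒  r_C2 = 1/2 (r>0 drops 1)

1/2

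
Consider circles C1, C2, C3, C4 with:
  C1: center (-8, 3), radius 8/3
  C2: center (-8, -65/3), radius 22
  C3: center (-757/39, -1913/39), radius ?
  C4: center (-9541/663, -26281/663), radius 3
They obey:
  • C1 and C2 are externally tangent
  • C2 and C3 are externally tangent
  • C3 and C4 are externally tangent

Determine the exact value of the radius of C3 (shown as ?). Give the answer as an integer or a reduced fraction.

23/3

1. [ext C2·C3]  r_C3² + 44r_C3 − 3565/9 = 0  ⇒  r_C3 = 23/3 (r>0 drops 1)
2. [ext C3·C4]  r_C3² + 6r_C3 − 943/9 = 0  ⇒  r_C3 = 23/3 (r>0 drops 1)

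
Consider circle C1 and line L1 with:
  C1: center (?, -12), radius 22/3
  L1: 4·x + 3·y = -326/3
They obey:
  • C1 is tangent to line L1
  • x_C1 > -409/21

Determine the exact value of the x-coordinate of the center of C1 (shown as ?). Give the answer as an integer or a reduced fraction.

1. [C1‖L1]  x_C1² + (109/3)x_C1 + 246 = 0  ⇒  x_C1 = -82/3 or -9
2. given x_C1 > -409/21: keep -9

-9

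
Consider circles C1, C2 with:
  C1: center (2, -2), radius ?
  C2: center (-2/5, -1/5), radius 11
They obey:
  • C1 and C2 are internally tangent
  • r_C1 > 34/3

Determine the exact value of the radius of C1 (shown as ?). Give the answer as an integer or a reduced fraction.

14

1. [int C1,C2]  r_C1² − 22r_C1 + 112 = 0  ⇒  r_C1 = 8 or 14
2. given r_C1 > 34/3: keep 14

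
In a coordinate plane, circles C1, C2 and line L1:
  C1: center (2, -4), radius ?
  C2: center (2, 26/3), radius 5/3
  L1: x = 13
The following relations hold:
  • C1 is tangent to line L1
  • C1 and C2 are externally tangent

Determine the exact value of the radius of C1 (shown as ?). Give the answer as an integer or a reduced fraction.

11

1. [C1‖L1]  r_C1² − 121 = 0  ⇒  r_C1 = 11 (r>0 drops 1)
2. [ext C1·C2]  r_C1² + (10/3)r_C1 − 473/3 = 0  ⇒  r_C1 = 11 (r>0 drops 1)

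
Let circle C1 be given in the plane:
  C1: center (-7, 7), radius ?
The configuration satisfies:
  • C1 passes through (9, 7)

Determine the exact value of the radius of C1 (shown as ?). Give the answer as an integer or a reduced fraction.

1. [C1∋P]  r_C1² − 256 = 0  ⇒  r_C1 = 16 (r>0 drops 1)

16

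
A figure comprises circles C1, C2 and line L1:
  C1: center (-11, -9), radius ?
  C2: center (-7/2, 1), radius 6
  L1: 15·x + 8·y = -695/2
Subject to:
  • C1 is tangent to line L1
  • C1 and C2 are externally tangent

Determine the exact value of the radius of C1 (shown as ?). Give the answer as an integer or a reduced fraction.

1. [C1‖L1]  r_C1² − 169/4 = 0  ⇒  r_C1 = 13/2 (r>0 drops 1)
2. [ext C1·C2]  r_C1² + 12r_C1 − 481/4 = 0  ⇒  r_C1 = 13/2 (r>0 drops 1)

13/2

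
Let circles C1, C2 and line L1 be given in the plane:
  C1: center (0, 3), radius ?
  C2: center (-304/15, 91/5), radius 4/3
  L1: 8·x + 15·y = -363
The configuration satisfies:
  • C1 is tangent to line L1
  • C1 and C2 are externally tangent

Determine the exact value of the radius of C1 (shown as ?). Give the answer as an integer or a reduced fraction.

1. [C1‖L1]  r_C1² − 576 = 0  ⇒  r_C1 = 24 (r>0 drops 1)
2. [ext C1·C2]  r_C1² + (8/3)r_C1 − 640 = 0  ⇒  r_C1 = 24 (r>0 drops 1)

24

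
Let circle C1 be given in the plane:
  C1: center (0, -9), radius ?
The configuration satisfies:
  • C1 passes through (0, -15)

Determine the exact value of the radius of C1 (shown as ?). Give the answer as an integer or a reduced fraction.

6

1. [C1∋P]  r_C1² − 36 = 0  ⇒  r_C1 = 6 (r>0 drops 1)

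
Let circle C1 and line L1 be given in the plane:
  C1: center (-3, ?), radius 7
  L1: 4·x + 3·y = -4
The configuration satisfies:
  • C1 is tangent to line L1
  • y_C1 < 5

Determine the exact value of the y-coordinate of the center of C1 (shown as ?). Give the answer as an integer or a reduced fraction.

1. [C1‖L1]  y_C1² − (16/3)y_C1 − 129 = 0  ⇒  y_C1 = -9 or 43/3
2. given y_C1 < 5: keep -9

-9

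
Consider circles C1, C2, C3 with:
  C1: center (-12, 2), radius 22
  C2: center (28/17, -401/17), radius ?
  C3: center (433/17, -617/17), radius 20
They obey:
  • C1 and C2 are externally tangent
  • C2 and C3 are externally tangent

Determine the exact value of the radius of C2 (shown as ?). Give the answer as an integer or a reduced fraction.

7

1. [ext C1·C2]  r_C2² + 44r_C2 − 357 = 0  ⇒  r_C2 = 7 (r>0 drops 1)
2. [ext C2·C3]  r_C2² + 40r_C2 − 329 = 0  ⇒  r_C2 = 7 (r>0 drops 1)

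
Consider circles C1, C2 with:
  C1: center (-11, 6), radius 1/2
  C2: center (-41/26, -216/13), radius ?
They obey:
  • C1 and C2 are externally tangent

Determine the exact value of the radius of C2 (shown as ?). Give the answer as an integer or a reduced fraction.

24

1. [ext C1·C2]  r_C2² + 1r_C2 − 600 = 0  ⇒  r_C2 = 24 (r>0 drops 1)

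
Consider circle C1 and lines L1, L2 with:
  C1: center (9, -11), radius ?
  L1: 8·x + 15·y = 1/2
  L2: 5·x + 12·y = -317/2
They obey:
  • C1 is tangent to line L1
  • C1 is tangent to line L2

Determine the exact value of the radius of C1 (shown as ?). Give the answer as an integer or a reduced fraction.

11/2

1. [C1‖L1]  r_C1² − 121/4 = 0  ⇒  r_C1 = 11/2 (r>0 drops 1)
2. [C1‖L2]  r_C1² − 121/4 = 0  ⇒  r_C1 = 11/2 (r>0 drops 1)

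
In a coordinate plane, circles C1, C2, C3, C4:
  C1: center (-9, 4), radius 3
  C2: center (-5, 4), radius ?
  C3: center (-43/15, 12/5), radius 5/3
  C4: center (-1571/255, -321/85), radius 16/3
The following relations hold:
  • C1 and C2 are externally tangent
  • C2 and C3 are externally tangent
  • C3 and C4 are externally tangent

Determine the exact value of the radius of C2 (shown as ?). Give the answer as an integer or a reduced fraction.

1

1. [ext C1·C2]  r_C2² + 6r_C2 − 7 = 0  ⇒  r_C2 = 1 (r>0 drops 1)
2. [ext C2·C3]  r_C2² + (10/3)r_C2 − 13/3 = 0  ⇒  r_C2 = 1 (r>0 drops 1)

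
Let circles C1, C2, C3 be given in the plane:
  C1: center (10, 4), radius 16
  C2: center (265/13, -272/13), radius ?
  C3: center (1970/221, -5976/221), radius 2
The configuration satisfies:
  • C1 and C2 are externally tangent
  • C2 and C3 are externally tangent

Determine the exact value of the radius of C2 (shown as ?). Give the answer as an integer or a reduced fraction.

1. [ext C1·C2]  r_C2² + 32r_C2 − 473 = 0  ⇒  r_C2 = 11 (r>0 drops 1)
2. [ext C2·C3]  r_C2² + 4r_C2 − 165 = 0  ⇒  r_C2 = 11 (r>0 drops 1)

11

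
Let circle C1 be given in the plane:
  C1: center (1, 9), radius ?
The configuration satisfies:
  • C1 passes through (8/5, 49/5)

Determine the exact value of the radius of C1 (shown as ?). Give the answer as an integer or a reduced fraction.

1

1. [C1∋P]  r_C1² − 1 = 0  ⇒  r_C1 = 1 (r>0 drops 1)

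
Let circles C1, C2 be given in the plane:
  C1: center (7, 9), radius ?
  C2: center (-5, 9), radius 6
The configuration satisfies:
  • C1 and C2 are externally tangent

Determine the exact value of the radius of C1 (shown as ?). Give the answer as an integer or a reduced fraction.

1. [ext C1·C2]  r_C1² + 12r_C1 − 108 = 0  ⇒  r_C1 = 6 (r>0 drops 1)

6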